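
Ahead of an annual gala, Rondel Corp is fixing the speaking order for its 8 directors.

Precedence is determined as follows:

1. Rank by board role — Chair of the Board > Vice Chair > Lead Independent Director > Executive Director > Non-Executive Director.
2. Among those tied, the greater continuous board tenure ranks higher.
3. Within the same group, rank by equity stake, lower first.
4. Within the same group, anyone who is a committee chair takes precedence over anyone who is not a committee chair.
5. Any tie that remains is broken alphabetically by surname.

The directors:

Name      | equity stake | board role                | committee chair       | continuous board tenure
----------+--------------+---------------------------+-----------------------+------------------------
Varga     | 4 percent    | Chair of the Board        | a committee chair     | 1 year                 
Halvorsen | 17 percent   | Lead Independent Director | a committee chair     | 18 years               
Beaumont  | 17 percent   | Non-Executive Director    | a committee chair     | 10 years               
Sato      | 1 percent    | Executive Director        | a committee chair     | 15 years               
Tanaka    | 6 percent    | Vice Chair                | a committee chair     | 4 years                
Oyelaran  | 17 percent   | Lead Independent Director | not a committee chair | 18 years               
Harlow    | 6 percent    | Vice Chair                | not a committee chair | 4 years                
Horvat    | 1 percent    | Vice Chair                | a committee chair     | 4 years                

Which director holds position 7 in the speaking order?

Sato

By board role: Varga (Chair of the Board); then Horvat, Tanaka and Harlow (Vice Chair); then Halvorsen and Oyelaran (Lead Independent Director); then Sato (Executive Director); then Beaumont (Non-Executive Director).
Horvat, Tanaka and Harlow all have continuous board tenure 4 years, so the next rule applies.
Among Horvat, Tanaka and Harlow, by equity stake (lower first): Horvat (1 percent) before Tanaka and Harlow (6 percent).
Among Tanaka and Harlow, a committee chair before not a committee chair: Tanaka (a committee chair) before Harlow (not a committee chair).
Halvorsen and Oyelaran both have continuous board tenure 18 years, so the next rule applies.
Halvorsen and Oyelaran both have equity stake 17 percent, so the next rule applies.
Among Halvorsen and Oyelaran, a committee chair before not a committee chair: Halvorsen (a committee chair) before Oyelaran (not a committee chair).
Order: Varga, Horvat, Tanaka, Harlow, Halvorsen, Oyelaran, Sato, Beaumont.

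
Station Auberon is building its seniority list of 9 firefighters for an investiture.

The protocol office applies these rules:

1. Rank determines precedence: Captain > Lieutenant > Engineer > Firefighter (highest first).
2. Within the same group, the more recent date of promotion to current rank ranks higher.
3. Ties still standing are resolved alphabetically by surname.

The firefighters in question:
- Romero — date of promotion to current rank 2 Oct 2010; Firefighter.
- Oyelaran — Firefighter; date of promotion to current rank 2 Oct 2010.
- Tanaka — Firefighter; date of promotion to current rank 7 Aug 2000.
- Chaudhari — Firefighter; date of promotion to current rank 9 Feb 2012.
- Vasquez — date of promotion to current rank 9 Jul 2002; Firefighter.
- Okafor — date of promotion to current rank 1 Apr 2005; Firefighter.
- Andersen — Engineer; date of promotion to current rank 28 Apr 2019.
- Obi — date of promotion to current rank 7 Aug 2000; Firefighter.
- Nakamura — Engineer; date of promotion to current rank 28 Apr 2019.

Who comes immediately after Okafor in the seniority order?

By rank: Andersen and Nakamura (Engineer); then Chaudhari, Oyelaran, Romero, Okafor, Vasquez, Obi and Tanaka (Firefighter).
Andersen and Nakamura both have date of promotion to current rank 28 Apr 2019, so the next rule applies.
Among Andersen and Nakamura, alphabetically by surname: Andersen before Nakamura.
Among Chaudhari, Oyelaran, Romero, Okafor, Vasquez, Obi and Tanaka, by date of promotion to current rank (later first): Chaudhari (9 Feb 2012) before Oyelaran and Romero (2 Oct 2010) before Okafor (1 Apr 2005) before Vasquez (9 Jul 2002) before Obi and Tanaka (7 Aug 2000).
Among Oyelaran and Romero, alphabetically by surname: Oyelaran before Romero.
Among Obi and Tanaka, alphabetically by surname: Obi before Tanaka.
Order: Andersen, Nakamura, Chaudhari, Oyelaran, Romero, Okafor, Vasquez, Obi, Tanaka.

Vasquez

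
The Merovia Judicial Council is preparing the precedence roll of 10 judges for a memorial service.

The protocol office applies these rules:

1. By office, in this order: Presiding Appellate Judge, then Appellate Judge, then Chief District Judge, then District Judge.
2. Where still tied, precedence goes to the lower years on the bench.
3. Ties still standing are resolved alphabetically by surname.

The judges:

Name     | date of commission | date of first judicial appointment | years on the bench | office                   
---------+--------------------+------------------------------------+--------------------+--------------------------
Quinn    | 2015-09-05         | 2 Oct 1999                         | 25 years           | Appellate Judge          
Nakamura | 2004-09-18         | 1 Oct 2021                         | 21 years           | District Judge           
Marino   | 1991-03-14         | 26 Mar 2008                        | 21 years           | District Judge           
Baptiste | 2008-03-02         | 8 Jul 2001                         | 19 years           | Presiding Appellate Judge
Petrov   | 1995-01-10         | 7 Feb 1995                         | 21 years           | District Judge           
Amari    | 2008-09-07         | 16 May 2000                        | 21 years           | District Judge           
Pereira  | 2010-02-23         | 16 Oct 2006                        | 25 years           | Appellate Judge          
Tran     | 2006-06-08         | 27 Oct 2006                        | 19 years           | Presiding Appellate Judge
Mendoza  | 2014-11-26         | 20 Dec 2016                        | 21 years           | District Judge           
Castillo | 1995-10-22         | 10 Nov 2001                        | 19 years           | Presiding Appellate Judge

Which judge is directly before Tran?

Castillo

By office: Baptiste, Castillo and Tran (Presiding Appellate Judge); then Pereira and Quinn (Appellate Judge); then Amari, Marino, Mendoza, Nakamura and Petrov (District Judge).
Baptiste, Castillo and Tran all have years on the bench 19 years, so the next rule applies.
Among Baptiste, Castillo and Tran, alphabetically by surname: Baptiste before Castillo before Tran.
Pereira and Quinn both have years on the bench 25 years, so the next rule applies.
Among Pereira and Quinn, alphabetically by surname: Pereira before Quinn.
Amari, Marino, Mendoza, Nakamura and Petrov all have years on the bench 21 years, so the next rule applies.
Among Amari, Marino, Mendoza, Nakamura and Petrov, alphabetically by surname: Amari before Marino before Mendoza before Nakamura before Petrov.
Order: Baptiste, Castillo, Tran, Pereira, Quinn, Amari, Marino, Mendoza, Nakamura, Petrov.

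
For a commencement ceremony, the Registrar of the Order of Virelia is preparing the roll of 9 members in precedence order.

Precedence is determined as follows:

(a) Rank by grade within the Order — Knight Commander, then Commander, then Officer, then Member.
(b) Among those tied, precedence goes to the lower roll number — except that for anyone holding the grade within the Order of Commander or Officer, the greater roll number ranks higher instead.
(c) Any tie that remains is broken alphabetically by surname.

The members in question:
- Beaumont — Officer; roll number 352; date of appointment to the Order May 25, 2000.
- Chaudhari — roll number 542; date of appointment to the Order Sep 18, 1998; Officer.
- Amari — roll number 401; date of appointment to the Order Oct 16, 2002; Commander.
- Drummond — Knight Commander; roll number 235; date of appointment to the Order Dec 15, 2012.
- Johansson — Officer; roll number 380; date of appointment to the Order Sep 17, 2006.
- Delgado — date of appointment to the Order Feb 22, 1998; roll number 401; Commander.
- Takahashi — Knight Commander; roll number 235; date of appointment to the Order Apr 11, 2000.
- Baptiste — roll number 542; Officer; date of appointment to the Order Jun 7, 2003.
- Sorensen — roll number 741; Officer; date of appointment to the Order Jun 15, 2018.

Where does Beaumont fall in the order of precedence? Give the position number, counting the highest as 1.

9

By grade within the Order: Drummond and Takahashi (Knight Commander); then Amari and Delgado (Commander); then Sorensen, Baptiste, Chaudhari, Johansson and Beaumont (Officer).
Drummond and Takahashi both have roll number 235, so the next rule applies.
Among Drummond and Takahashi, alphabetically by surname: Drummond before Takahashi.
Amari and Delgado both have roll number 401, so the next rule applies.
Among Amari and Delgado, alphabetically by surname: Amari before Delgado.
Among Sorensen, Baptiste, Chaudhari, Johansson and Beaumont, by roll number (higher first) (reversed rule for this group): Sorensen (741) before Baptiste and Chaudhari (542) before Johansson (380) before Beaumont (352).
Among Baptiste and Chaudhari, alphabetically by surname: Baptiste before Chaudhari.
Order: Drummond, Takahashi, Amari, Delgado, Sorensen, Baptiste, Chaudhari, Johansson, Beaumont. So position 9.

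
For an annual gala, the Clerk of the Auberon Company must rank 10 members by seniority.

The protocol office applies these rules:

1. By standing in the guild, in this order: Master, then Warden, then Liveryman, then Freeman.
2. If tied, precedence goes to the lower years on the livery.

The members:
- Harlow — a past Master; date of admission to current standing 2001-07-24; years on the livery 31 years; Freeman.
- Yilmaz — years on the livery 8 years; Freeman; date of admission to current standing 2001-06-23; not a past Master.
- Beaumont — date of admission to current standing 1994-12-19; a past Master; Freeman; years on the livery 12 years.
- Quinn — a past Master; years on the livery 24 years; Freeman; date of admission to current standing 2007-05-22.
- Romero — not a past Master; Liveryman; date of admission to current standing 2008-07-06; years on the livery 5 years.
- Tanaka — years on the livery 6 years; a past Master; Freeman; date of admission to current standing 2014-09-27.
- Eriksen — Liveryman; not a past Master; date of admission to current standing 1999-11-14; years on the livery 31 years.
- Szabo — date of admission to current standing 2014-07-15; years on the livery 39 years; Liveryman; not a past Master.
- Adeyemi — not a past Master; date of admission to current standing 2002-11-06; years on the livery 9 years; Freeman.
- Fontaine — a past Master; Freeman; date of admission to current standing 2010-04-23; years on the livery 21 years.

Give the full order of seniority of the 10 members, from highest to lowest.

Romero, Eriksen, Szabo, Tanaka, Yilmaz, Adeyemi, Beaumont, Fontaine, Quinn, Harlow

By standing in the guild: Romero, Eriksen and Szabo (Liveryman); then Tanaka, Yilmaz, Adeyemi, Beaumont, Fontaine, Quinn and Harlow (Freeman).
Among Romero, Eriksen and Szabo, by years on the livery (lower first): Romero (5 years) before Eriksen (31 years) before Szabo (39 years).
Among Tanaka, Yilmaz, Adeyemi, Beaumont, Fontaine, Quinn and Harlow, by years on the livery (lower first): Tanaka (6 years) before Yilmaz (8 years) before Adeyemi (9 years) before Beaumont (12 years) before Fontaine (21 years) before Quinn (24 years) before Harlow (31 years).
Full order: Romero, Eriksen, Szabo, Tanaka, Yilmaz, Adeyemi, Beaumont, Fontaine, Quinn, Harlow.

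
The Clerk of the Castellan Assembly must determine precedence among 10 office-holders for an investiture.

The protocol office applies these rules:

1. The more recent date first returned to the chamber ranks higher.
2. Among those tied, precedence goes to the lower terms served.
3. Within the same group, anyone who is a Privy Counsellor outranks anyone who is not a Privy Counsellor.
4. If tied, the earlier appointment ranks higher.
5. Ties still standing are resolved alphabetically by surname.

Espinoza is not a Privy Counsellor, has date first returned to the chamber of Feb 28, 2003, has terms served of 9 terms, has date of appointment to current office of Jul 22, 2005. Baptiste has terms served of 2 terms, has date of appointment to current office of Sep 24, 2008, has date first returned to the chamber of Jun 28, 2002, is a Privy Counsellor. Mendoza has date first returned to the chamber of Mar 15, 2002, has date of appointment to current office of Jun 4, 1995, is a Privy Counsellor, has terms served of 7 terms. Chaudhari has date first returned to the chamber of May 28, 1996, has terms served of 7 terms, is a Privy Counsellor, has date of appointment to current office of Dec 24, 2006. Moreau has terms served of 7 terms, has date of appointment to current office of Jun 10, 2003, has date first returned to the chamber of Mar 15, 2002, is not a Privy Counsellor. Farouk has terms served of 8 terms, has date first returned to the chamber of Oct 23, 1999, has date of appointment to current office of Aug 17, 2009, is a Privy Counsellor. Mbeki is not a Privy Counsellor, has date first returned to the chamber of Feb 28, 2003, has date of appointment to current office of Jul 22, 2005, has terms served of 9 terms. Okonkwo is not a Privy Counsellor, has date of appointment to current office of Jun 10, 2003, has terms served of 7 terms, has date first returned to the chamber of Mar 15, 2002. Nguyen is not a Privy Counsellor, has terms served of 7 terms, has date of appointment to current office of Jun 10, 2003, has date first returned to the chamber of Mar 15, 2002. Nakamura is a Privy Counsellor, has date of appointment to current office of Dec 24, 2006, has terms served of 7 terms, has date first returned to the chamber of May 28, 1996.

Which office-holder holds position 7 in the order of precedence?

By date first returned to the chamber (later first): Espinoza and Mbeki (both Feb 28, 2003); then Baptiste (Jun 28, 2002); then Mendoza, Moreau, Nguyen and Okonkwo (each Mar 15, 2002); then Farouk (Oct 23, 1999); then Chaudhari and Nakamura (both May 28, 1996).
Espinoza and Mbeki both have terms served 9 terms, so the next rule applies.
Espinoza and Mbeki are each not a Privy Counsellor, so the next rule applies.
Espinoza and Mbeki both have date of appointment to current office Jul 22, 2005, so the next rule applies.
Among Espinoza and Mbeki, alphabetically by surname: Espinoza before Mbeki.
Mendoza, Moreau, Nguyen and Okonkwo all have terms served 7 terms, so the next rule applies.
Among Mendoza, Moreau, Nguyen and Okonkwo, a Privy Counsellor before not a Privy Counsellor: Mendoza (a Privy Counsellor) before Moreau, Nguyen and Okonkwo (not a Privy Counsellor).
Moreau, Nguyen and Okonkwo all have date of appointment to current office Jun 10, 2003, so the next rule applies.
Among Moreau, Nguyen and Okonkwo, alphabetically by surname: Moreau before Nguyen before Okonkwo.
Chaudhari and Nakamura both have terms served 7 terms, so the next rule applies.
Chaudhari and Nakamura are each a Privy Counsellor, so the next rule applies.
Chaudhari and Nakamura both have date of appointment to current office Dec 24, 2006, so the next rule applies.
Among Chaudhari and Nakamura, alphabetically by surname: Chaudhari before Nakamura.
Order: Espinoza, Mbeki, Baptiste, Mendoza, Moreau, Nguyen, Okonkwo, Farouk, Chaudhari, Nakamura.

Okonkwo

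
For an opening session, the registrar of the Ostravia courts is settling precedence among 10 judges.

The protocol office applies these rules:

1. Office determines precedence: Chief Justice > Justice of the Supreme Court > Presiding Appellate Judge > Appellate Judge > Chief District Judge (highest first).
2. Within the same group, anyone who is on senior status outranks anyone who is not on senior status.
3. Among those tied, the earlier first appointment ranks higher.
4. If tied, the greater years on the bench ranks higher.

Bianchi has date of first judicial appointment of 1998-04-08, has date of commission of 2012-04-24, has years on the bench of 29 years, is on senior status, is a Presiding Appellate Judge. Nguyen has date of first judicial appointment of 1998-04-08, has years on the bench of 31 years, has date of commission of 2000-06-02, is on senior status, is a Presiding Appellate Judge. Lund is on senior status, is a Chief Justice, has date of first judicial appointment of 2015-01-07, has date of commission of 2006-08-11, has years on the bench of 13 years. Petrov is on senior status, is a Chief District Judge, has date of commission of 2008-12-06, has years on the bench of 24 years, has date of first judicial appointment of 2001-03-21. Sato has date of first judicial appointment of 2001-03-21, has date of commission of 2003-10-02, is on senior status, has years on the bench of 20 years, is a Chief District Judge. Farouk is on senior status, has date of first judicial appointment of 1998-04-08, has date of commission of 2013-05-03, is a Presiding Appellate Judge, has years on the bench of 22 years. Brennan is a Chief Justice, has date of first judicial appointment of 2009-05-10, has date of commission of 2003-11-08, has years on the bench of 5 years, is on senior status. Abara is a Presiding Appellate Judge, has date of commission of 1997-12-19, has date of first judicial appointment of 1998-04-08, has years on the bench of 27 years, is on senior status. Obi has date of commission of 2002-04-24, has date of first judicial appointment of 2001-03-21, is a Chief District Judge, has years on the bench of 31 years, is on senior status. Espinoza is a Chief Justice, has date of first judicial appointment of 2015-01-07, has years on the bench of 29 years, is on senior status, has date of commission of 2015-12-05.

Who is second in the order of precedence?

Espinoza

By office: Brennan, Espinoza and Lund (Chief Justice); then Nguyen, Bianchi, Abara and Farouk (Presiding Appellate Judge); then Obi, Petrov and Sato (Chief District Judge).
Brennan, Espinoza and Lund are each on senior status, so the next rule applies.
Among Brennan, Espinoza and Lund, by date of first judicial appointment (earlier first): Brennan (2009-05-10) before Espinoza and Lund (2015-01-07).
Among Espinoza and Lund, by years on the bench (higher first): Espinoza (29 years) before Lund (13 years).
Nguyen, Bianchi, Abara and Farouk are each on senior status, so the next rule applies.
Nguyen, Bianchi, Abara and Farouk all have date of first judicial appointment 1998-04-08, so the next rule applies.
Among Nguyen, Bianchi, Abara and Farouk, by years on the bench (higher first): Nguyen (31 years) before Bianchi (29 years) before Abara (27 years) before Farouk (22 years).
Obi, Petrov and Sato are each on senior status, so the next rule applies.
Obi, Petrov and Sato all have date of first judicial appointment 2001-03-21, so the next rule applies.
Among Obi, Petrov and Sato, by years on the bench (higher first): Obi (31 years) before Petrov (24 years) before Sato (20 years).
Order: Brennan, Espinoza, Lund, Nguyen, Bianchi, Abara, Farouk, Obi, Petrov, Sato.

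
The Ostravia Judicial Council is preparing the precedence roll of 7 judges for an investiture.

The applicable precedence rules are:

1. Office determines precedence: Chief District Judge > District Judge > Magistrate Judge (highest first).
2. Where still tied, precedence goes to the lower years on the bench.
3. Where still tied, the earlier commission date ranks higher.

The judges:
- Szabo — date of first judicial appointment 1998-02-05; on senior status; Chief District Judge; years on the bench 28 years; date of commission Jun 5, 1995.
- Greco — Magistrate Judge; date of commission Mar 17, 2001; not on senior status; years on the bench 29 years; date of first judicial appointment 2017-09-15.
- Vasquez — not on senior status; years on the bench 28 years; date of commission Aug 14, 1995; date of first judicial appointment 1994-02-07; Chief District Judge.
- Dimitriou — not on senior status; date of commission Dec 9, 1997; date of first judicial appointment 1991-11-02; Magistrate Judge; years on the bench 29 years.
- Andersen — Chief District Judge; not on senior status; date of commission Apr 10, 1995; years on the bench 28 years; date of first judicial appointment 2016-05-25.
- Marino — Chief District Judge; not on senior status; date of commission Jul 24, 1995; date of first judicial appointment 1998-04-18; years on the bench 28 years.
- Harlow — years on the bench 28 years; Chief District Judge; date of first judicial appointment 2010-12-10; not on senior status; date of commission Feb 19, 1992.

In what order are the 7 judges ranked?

By office: Harlow, Andersen, Szabo, Marino and Vasquez (Chief District Judge); then Dimitriou and Greco (Magistrate Judge).
Harlow, Andersen, Szabo, Marino and Vasquez all have years on the bench 28 years, so the next rule applies.
Among Harlow, Andersen, Szabo, Marino and Vasquez, by date of commission (earlier first): Harlow (Feb 19, 1992) before Andersen (Apr 10, 1995) before Szabo (Jun 5, 1995) before Marino (Jul 24, 1995) before Vasquez (Aug 14, 1995).
Dimitriou and Greco both have years on the bench 29 years, so the next rule applies.
Among Dimitriou and Greco, by date of commission (earlier first): Dimitriou (Dec 9, 1997) before Greco (Mar 17, 2001).
Full order: Harlow, Andersen, Szabo, Marino, Vasquez, Dimitriou, Greco.

Harlow, Andersen, Szabo, Marino, Vasquez, Dimitriou, Greco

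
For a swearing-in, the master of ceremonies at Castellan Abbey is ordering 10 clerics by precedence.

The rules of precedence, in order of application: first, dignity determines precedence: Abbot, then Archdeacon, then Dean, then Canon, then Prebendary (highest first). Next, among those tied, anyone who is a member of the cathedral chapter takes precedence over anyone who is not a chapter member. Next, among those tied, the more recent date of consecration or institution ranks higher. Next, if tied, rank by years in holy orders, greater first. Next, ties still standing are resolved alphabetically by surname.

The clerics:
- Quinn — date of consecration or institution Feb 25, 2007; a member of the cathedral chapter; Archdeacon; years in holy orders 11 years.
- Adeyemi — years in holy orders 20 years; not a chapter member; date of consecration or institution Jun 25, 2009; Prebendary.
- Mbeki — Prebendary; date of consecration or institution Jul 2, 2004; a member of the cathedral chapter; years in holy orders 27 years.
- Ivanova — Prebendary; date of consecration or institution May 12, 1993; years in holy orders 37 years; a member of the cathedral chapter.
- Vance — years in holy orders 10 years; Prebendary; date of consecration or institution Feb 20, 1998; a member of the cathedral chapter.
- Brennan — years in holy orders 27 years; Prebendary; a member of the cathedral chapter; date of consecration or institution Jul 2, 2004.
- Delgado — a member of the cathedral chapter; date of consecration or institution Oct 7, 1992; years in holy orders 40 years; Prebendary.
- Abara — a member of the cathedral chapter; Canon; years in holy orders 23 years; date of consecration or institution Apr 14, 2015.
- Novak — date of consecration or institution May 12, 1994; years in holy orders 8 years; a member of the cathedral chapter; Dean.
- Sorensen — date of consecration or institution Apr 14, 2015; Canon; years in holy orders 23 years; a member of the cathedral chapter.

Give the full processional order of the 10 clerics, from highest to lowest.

Quinn, Novak, Abara, Sorensen, Brennan, Mbeki, Vance, Ivanova, Delgado, Adeyemi

By dignity: Quinn (Archdeacon); then Novak (Dean); then Abara and Sorensen (Canon); then Brennan, Mbeki, Vance, Ivanova, Delgado and Adeyemi (Prebendary).
Abara and Sorensen are each a member of the cathedral chapter, so the next rule applies.
Abara and Sorensen both have date of consecration or institution Apr 14, 2015, so the next rule applies.
Abara and Sorensen both have years in holy orders 23 years, so the next rule applies.
Among Abara and Sorensen, alphabetically by surname: Abara before Sorensen.
Among Brennan, Mbeki, Vance, Ivanova, Delgado and Adeyemi, a member of the cathedral chapter before not a chapter member: Brennan, Mbeki, Vance, Ivanova and Delgado (a member of the cathedral chapter) before Adeyemi (not a chapter member).
Among Brennan, Mbeki, Vance, Ivanova and Delgado, by date of consecration or institution (later first): Brennan and Mbeki (Jul 2, 2004) before Vance (Feb 20, 1998) before Ivanova (May 12, 1993) before Delgado (Oct 7, 1992).
Brennan and Mbeki both have years in holy orders 27 years, so the next rule applies.
Among Brennan and Mbeki, alphabetically by surname: Brennan before Mbeki.
Full order: Quinn, Novak, Abara, Sorensen, Brennan, Mbeki, Vance, Ivanova, Delgado, Adeyemi.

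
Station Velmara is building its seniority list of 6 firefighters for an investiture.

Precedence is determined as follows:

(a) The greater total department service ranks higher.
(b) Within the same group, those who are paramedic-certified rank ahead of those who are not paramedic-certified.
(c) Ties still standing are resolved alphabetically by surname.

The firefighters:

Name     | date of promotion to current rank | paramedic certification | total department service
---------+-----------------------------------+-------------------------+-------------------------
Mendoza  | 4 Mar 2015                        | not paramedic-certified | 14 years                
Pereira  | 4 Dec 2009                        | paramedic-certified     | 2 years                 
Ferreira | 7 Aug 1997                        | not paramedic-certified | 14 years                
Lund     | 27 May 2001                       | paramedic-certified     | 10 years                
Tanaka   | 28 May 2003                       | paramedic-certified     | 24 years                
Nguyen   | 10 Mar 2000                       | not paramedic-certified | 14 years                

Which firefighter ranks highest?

By total department service (higher first): Tanaka (24 years); then Ferreira, Mendoza and Nguyen (each 14 years); then Lund (10 years); then Pereira (2 years).
Ferreira, Mendoza and Nguyen are each not paramedic-certified, so the next rule applies.
Among Ferreira, Mendoza and Nguyen, alphabetically by surname: Ferreira before Mendoza before Nguyen.
Order: Tanaka, Ferreira, Mendoza, Nguyen, Lund, Pereira.

Tanaka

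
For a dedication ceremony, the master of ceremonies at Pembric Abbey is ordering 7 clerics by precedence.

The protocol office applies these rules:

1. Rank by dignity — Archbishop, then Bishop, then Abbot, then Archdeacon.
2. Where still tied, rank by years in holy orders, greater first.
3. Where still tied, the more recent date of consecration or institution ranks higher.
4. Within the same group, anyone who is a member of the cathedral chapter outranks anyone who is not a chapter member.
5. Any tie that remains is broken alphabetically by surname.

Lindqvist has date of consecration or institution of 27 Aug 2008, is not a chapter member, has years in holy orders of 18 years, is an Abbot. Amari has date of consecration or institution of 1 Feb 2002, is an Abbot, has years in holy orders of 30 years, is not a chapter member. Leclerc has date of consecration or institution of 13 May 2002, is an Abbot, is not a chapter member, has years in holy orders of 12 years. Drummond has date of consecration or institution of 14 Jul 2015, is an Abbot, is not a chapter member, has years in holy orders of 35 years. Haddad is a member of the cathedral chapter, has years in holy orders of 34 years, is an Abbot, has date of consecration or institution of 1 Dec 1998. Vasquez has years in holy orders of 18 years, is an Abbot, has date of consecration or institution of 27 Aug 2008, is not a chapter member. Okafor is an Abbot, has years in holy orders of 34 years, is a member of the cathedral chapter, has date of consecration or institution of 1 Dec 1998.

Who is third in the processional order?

Okafor

By dignity: Drummond, Haddad, Okafor, Amari, Lindqvist, Vasquez and Leclerc (Abbot).
Among Drummond, Haddad, Okafor, Amari, Lindqvist, Vasquez and Leclerc, by years in holy orders (higher first): Drummond (35 years) before Haddad and Okafor (34 years) before Amari (30 years) before Lindqvist and Vasquez (18 years) before Leclerc (12 years).
Haddad and Okafor both have date of consecration or institution 1 Dec 1998, so the next rule applies.
Haddad and Okafor are each a member of the cathedral chapter, so the next rule applies.
Among Haddad and Okafor, alphabetically by surname: Haddad before Okafor.
Lindqvist and Vasquez both have date of consecration or institution 27 Aug 2008, so the next rule applies.
Lindqvist and Vasquez are each not a chapter member, so the next rule applies.
Among Lindqvist and Vasquez, alphabetically by surname: Lindqvist before Vasquez.
Order: Drummond, Haddad, Okafor, Amari, Lindqvist, Vasquez, Leclerc.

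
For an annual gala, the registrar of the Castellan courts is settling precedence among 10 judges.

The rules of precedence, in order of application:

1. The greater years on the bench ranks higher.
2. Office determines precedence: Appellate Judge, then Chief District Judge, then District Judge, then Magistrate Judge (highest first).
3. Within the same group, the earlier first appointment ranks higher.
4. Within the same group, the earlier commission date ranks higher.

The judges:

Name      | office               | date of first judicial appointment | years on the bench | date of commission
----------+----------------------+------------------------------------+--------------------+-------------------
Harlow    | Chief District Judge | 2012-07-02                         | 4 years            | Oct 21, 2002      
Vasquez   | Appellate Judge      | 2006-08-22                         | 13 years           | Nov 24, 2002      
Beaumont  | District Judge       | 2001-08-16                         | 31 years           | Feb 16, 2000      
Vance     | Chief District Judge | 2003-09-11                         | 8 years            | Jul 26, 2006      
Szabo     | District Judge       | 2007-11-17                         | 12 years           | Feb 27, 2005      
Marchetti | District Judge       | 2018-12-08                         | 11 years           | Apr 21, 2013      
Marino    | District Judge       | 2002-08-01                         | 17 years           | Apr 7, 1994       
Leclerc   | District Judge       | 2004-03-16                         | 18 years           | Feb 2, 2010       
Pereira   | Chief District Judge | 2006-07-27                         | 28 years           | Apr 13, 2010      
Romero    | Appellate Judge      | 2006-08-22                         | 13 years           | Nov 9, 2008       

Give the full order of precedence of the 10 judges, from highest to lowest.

By years on the bench (higher first): Beaumont (31 years); then Pereira (28 years); then Leclerc (18 years); then Marino (17 years); then Vasquez and Romero (both 13 years); then Szabo (12 years); then Marchetti (11 years); then Vance (8 years); then Harlow (4 years).
Vasquez and Romero are each Appellate Judge, so the next rule applies.
Vasquez and Romero both have date of first judicial appointment 2006-08-22, so the next rule applies.
Among Vasquez and Romero, by date of commission (earlier first): Vasquez (Nov 24, 2002) before Romero (Nov 9, 2008).
Full order: Beaumont, Pereira, Leclerc, Marino, Vasquez, Romero, Szabo, Marchetti, Vance, Harlow.

Beaumont, Pereira, Leclerc, Marino, Vasquez, Romero, Szabo, Marchetti, Vance, Harlow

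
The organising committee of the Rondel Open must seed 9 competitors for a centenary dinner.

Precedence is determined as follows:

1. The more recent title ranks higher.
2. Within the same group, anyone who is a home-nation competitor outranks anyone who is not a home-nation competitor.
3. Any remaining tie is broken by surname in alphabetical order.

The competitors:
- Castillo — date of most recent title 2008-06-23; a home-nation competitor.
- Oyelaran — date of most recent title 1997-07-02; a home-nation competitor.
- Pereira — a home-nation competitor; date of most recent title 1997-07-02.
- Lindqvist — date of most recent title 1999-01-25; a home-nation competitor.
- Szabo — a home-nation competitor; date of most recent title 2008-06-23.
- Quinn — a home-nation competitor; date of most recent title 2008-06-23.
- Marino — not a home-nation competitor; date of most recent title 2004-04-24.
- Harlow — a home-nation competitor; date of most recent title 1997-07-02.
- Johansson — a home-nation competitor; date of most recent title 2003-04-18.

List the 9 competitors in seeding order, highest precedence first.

By date of most recent title (later first): Castillo, Quinn and Szabo (each 2008-06-23); then Marino (2004-04-24); then Johansson (2003-04-18); then Lindqvist (1999-01-25); then Harlow, Oyelaran and Pereira (each 1997-07-02).
Castillo, Quinn and Szabo are each a home-nation competitor, so the next rule applies.
Among Castillo, Quinn and Szabo, alphabetically by surname: Castillo before Quinn before Szabo.
Harlow, Oyelaran and Pereira are each a home-nation competitor, so the next rule applies.
Among Harlow, Oyelaran and Pereira, alphabetically by surname: Harlow before Oyelaran before Pereira.
Full order: Castillo, Quinn, Szabo, Marino, Johansson, Lindqvist, Harlow, Oyelaran, Pereira.

Castillo, Quinn, Szabo, Marino, Johansson, Lindqvist, Harlow, Oyelaran, Pereira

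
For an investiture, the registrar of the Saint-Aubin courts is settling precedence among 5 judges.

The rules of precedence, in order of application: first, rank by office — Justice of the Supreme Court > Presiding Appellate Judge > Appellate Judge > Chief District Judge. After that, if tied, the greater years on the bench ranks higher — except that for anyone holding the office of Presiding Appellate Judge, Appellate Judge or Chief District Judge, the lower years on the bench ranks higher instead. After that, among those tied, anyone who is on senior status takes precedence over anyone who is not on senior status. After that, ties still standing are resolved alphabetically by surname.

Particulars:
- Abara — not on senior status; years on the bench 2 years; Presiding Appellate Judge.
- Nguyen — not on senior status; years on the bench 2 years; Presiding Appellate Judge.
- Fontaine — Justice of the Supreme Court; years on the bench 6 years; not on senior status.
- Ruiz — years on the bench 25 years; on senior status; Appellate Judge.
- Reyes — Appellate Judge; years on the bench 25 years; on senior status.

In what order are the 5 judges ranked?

Fontaine, Abara, Nguyen, Reyes, Ruiz

By office: Fontaine (Justice of the Supreme Court); then Abara and Nguyen (Presiding Appellate Judge); then Reyes and Ruiz (Appellate Judge).
Abara and Nguyen both have years on the bench 2 years, so the next rule applies.
Abara and Nguyen are each not on senior status, so the next rule applies.
Among Abara and Nguyen, alphabetically by surname: Abara before Nguyen.
Reyes and Ruiz both have years on the bench 25 years, so the next rule applies.
Reyes and Ruiz are each on senior status, so the next rule applies.
Among Reyes and Ruiz, alphabetically by surname: Reyes before Ruiz.
Full order: Fontaine, Abara, Nguyen, Reyes, Ruiz.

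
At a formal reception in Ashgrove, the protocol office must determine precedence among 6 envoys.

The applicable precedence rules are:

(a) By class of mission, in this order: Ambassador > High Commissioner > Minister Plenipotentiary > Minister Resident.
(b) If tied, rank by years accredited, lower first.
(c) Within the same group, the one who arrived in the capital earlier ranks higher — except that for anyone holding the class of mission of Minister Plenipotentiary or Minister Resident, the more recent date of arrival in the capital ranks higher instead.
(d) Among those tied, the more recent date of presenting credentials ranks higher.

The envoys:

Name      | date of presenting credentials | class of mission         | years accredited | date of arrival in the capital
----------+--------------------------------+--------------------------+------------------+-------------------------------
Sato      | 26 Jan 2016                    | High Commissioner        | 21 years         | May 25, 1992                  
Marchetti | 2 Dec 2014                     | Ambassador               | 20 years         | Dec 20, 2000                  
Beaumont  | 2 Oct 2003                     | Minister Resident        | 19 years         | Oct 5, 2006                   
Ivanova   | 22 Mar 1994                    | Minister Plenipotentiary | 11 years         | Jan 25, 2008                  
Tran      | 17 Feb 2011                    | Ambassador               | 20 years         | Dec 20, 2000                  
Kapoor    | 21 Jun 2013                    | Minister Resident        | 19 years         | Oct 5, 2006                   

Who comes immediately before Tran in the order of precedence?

Marchetti

By class of mission: Marchetti and Tran (Ambassador); then Sato (High Commissioner); then Ivanova (Minister Plenipotentiary); then Kapoor and Beaumont (Minister Resident).
Marchetti and Tran both have years accredited 20 years, so the next rule applies.
Marchetti and Tran both have date of arrival in the capital Dec 20, 2000, so the next rule applies.
Among Marchetti and Tran, by date of presenting credentials (later first): Marchetti (2 Dec 2014) before Tran (17 Feb 2011).
Kapoor and Beaumont both have years accredited 19 years, so the next rule applies.
Kapoor and Beaumont both have date of arrival in the capital Oct 5, 2006, so the next rule applies.
Among Kapoor and Beaumont, by date of presenting credentials (later first): Kapoor (21 Jun 2013) before Beaumont (2 Oct 2003).
Order: Marchetti, Tran, Sato, Ivanova, Kapoor, Beaumont.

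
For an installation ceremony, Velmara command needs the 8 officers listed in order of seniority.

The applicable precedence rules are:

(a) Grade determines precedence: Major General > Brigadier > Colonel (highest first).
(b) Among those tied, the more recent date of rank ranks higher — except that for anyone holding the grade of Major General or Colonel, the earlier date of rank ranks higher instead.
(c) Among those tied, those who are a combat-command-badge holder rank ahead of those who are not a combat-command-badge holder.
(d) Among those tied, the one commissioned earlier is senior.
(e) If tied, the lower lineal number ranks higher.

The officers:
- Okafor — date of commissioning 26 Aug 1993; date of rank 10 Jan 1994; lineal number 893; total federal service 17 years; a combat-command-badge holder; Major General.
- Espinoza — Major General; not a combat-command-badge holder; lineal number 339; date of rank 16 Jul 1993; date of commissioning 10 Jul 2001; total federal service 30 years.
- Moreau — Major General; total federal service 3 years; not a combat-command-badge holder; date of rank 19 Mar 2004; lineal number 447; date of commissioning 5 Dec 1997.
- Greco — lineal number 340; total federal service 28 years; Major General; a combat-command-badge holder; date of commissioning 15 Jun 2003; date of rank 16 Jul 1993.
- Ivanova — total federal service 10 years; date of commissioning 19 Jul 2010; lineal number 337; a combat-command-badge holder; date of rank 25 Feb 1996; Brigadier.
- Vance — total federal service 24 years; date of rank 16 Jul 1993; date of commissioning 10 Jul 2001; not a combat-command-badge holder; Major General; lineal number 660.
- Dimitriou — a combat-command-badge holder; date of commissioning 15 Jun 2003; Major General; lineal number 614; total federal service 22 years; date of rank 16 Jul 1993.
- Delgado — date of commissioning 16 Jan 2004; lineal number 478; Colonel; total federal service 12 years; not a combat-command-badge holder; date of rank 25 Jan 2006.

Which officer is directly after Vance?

By grade: Greco, Dimitriou, Espinoza, Vance, Okafor and Moreau (Major General); then Ivanova (Brigadier); then Delgado (Colonel).
Among Greco, Dimitriou, Espinoza, Vance, Okafor and Moreau, by date of rank (earlier first) (reversed rule for this group): Greco, Dimitriou, Espinoza and Vance (16 Jul 1993) before Okafor (10 Jan 1994) before Moreau (19 Mar 2004).
Among Greco, Dimitriou, Espinoza and Vance, a combat-command-badge holder before not a combat-command-badge holder: Greco and Dimitriou (a combat-command-badge holder) before Espinoza and Vance (not a combat-command-badge holder).
Greco and Dimitriou both have date of commissioning 15 Jun 2003, so the next rule applies.
Among Greco and Dimitriou, by lineal number (lower first): Greco (340) before Dimitriou (614).
Espinoza and Vance both have date of commissioning 10 Jul 2001, so the next rule applies.
Among Espinoza and Vance, by lineal number (lower first): Espinoza (339) before Vance (660).
Order: Greco, Dimitriou, Espinoza, Vance, Okafor, Moreau, Ivanova, Delgado.

Okafor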